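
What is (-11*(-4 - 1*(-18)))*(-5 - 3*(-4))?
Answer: -1078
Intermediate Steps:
(-11*(-4 - 1*(-18)))*(-5 - 3*(-4)) = (-11*(-4 + 18))*(-5 + 12) = -11*14*7 = -154*7 = -1078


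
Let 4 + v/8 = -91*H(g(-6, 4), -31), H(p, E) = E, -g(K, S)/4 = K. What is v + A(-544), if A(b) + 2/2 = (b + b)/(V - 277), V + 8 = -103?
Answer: 2186167/97 ≈ 22538.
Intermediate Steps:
V = -111 (V = -8 - 103 = -111)
A(b) = -1 - b/194 (A(b) = -1 + (b + b)/(-111 - 277) = -1 + (2*b)/(-388) = -1 + (2*b)*(-1/388) = -1 - b/194)
g(K, S) = -4*K
v = 22536 (v = -32 + 8*(-91*(-31)) = -32 + 8*2821 = -32 + 22568 = 22536)
v + A(-544) = 22536 + (-1 - 1/194*(-544)) = 22536 + (-1 + 272/97) = 22536 + 175/97 = 2186167/97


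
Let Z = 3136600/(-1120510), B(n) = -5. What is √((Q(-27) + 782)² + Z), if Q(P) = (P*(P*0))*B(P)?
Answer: 12*√53318816325231/112051 ≈ 782.00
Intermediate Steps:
Q(P) = 0 (Q(P) = (P*(P*0))*(-5) = (P*0)*(-5) = 0*(-5) = 0)
Z = -313660/112051 (Z = 3136600*(-1/1120510) = -313660/112051 ≈ -2.7993)
√((Q(-27) + 782)² + Z) = √((0 + 782)² - 313660/112051) = √(782² - 313660/112051) = √(611524 - 313660/112051) = √(68521562064/112051) = 12*√53318816325231/112051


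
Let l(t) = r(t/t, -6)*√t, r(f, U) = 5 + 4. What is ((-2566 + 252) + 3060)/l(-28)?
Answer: -373*I*√7/63 ≈ -15.665*I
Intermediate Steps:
r(f, U) = 9
l(t) = 9*√t
((-2566 + 252) + 3060)/l(-28) = ((-2566 + 252) + 3060)/((9*√(-28))) = (-2314 + 3060)/((9*(2*I*√7))) = 746/((18*I*√7)) = 746*(-I*√7/126) = -373*I*√7/63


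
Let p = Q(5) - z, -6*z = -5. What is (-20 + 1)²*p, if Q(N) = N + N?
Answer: 19855/6 ≈ 3309.2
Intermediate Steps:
z = ⅚ (z = -⅙*(-5) = ⅚ ≈ 0.83333)
Q(N) = 2*N
p = 55/6 (p = 2*5 - 1*⅚ = 10 - ⅚ = 55/6 ≈ 9.1667)
(-20 + 1)²*p = (-20 + 1)²*(55/6) = (-19)²*(55/6) = 361*(55/6) = 19855/6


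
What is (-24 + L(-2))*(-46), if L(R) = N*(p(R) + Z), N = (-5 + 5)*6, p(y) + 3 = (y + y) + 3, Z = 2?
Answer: 1104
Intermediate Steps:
p(y) = 2*y (p(y) = -3 + ((y + y) + 3) = -3 + (2*y + 3) = -3 + (3 + 2*y) = 2*y)
N = 0 (N = 0*6 = 0)
L(R) = 0 (L(R) = 0*(2*R + 2) = 0*(2 + 2*R) = 0)
(-24 + L(-2))*(-46) = (-24 + 0)*(-46) = -24*(-46) = 1104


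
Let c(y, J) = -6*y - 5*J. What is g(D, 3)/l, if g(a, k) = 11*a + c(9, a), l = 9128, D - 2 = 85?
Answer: 117/2282 ≈ 0.051271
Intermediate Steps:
D = 87 (D = 2 + 85 = 87)
g(a, k) = -54 + 6*a (g(a, k) = 11*a + (-6*9 - 5*a) = 11*a + (-54 - 5*a) = -54 + 6*a)
g(D, 3)/l = (-54 + 6*87)/9128 = (-54 + 522)*(1/9128) = 468*(1/9128) = 117/2282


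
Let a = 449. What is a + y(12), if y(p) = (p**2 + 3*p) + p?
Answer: 641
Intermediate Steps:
y(p) = p**2 + 4*p
a + y(12) = 449 + 12*(4 + 12) = 449 + 12*16 = 449 + 192 = 641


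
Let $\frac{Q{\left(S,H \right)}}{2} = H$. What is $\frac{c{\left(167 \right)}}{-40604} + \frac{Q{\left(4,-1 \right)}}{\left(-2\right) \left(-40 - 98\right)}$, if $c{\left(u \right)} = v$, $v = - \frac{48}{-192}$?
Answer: $- \frac{81277}{11206704} \approx -0.0072525$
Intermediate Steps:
$v = \frac{1}{4}$ ($v = \left(-48\right) \left(- \frac{1}{192}\right) = \frac{1}{4} \approx 0.25$)
$c{\left(u \right)} = \frac{1}{4}$
$Q{\left(S,H \right)} = 2 H$
$\frac{c{\left(167 \right)}}{-40604} + \frac{Q{\left(4,-1 \right)}}{\left(-2\right) \left(-40 - 98\right)} = \frac{1}{4 \left(-40604\right)} + \frac{2 \left(-1\right)}{\left(-2\right) \left(-40 - 98\right)} = \frac{1}{4} \left(- \frac{1}{40604}\right) - \frac{2}{\left(-2\right) \left(-138\right)} = - \frac{1}{162416} - \frac{2}{276} = - \frac{1}{162416} - \frac{1}{138} = - \frac{81277}{11206704}$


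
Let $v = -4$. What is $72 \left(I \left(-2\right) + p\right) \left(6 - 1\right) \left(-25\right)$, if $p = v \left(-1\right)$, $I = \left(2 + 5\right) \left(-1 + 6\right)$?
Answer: $594000$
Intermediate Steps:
$I = 35$ ($I = 7 \cdot 5 = 35$)
$p = 4$ ($p = \left(-4\right) \left(-1\right) = 4$)
$72 \left(I \left(-2\right) + p\right) \left(6 - 1\right) \left(-25\right) = 72 \left(35 \left(-2\right) + 4\right) \left(6 - 1\right) \left(-25\right) = 72 \left(-70 + 4\right) 5 \left(-25\right) = 72 \left(\left(-66\right) 5\right) \left(-25\right) = 72 \left(-330\right) \left(-25\right) = \left(-23760\right) \left(-25\right) = 594000$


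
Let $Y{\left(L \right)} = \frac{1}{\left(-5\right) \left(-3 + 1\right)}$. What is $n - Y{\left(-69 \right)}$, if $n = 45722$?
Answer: $\frac{457219}{10} \approx 45722.0$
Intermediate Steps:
$Y{\left(L \right)} = \frac{1}{10}$ ($Y{\left(L \right)} = \frac{1}{\left(-5\right) \left(-2\right)} = \frac{1}{10}$)
$n - Y{\left(-69 \right)} = 45722 - \frac{1}{10} = \frac{457219}{10}$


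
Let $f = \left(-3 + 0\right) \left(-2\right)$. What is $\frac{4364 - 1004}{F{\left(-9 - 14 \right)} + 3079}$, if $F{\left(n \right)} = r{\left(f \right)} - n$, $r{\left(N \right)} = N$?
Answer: $\frac{40}{37} \approx 1.0811$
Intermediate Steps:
$f = 6$ ($f = \left(-3\right) \left(-2\right) = 6$)
$F{\left(n \right)} = 6 - n$
$\frac{4364 - 1004}{F{\left(-9 - 14 \right)} + 3079} = \frac{4364 - 1004}{\left(6 - \left(-9 - 14\right)\right) + 3079} = \frac{3360}{\left(6 - \left(-9 - 14\right)\right) + 3079} = \frac{3360}{\left(6 - -23\right) + 3079} = \frac{3360}{\left(6 + 23\right) + 3079} = \frac{3360}{29 + 3079} = \frac{3360}{3108} = 3360 \cdot \frac{1}{3108} = \frac{40}{37}$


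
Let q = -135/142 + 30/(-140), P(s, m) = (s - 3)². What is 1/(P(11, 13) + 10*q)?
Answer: 497/26018 ≈ 0.019102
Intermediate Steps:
P(s, m) = (-3 + s)²
q = -579/497 (q = -135*1/142 + 30*(-1/140) = -135/142 - 3/14 = -579/497 ≈ -1.1650)
1/(P(11, 13) + 10*q) = 1/((-3 + 11)² + 10*(-579/497)) = 1/(8² - 5790/497) = 1/(64 - 5790/497) = 1/(26018/497) = 497/26018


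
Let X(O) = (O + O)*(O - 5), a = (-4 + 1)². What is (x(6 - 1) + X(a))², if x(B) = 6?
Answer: 6084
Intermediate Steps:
a = 9 (a = (-3)² = 9)
X(O) = 2*O*(-5 + O) (X(O) = (2*O)*(-5 + O) = 2*O*(-5 + O))
(x(6 - 1) + X(a))² = (6 + 2*9*(-5 + 9))² = (6 + 2*9*4)² = (6 + 72)² = 78² = 6084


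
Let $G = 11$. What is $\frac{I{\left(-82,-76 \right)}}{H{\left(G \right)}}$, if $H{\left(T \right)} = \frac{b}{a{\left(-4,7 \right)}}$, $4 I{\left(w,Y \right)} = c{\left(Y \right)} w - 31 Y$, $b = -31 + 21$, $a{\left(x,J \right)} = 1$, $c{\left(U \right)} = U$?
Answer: $- \frac{2147}{10} \approx -214.7$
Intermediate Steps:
$b = -10$
$I{\left(w,Y \right)} = - \frac{31 Y}{4} + \frac{Y w}{4}$ ($I{\left(w,Y \right)} = \frac{Y w - 31 Y}{4} = \frac{- 31 Y + Y w}{4} = - \frac{31 Y}{4} + \frac{Y w}{4}$)
$H{\left(T \right)} = -10$ ($H{\left(T \right)} = - \frac{10}{1} = \left(-10\right) 1 = -10$)
$\frac{I{\left(-82,-76 \right)}}{H{\left(G \right)}} = \frac{\frac{1}{4} \left(-76\right) \left(-31 - 82\right)}{-10} = \frac{1}{4} \left(-76\right) \left(-113\right) \left(- \frac{1}{10}\right) = 2147 \left(- \frac{1}{10}\right) = - \frac{2147}{10}$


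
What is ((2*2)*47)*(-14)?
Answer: -2632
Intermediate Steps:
((2*2)*47)*(-14) = (4*47)*(-14) = 188*(-14) = -2632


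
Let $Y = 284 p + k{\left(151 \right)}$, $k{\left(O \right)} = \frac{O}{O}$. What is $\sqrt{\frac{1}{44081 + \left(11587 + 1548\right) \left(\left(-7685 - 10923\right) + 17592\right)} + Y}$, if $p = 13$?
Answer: $\frac{\sqrt{653360768556440934}}{13301079} \approx 60.77$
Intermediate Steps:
$k{\left(O \right)} = 1$
$Y = 3693$ ($Y = 284 \cdot 13 + 1 = 3692 + 1 = 3693$)
$\sqrt{\frac{1}{44081 + \left(11587 + 1548\right) \left(\left(-7685 - 10923\right) + 17592\right)} + Y} = \sqrt{\frac{1}{44081 + \left(11587 + 1548\right) \left(\left(-7685 - 10923\right) + 17592\right)} + 3693} = \sqrt{\frac{1}{44081 + 13135 \left(\left(-7685 - 10923\right) + 17592\right)} + 3693} = \sqrt{\frac{1}{44081 + 13135 \left(-18608 + 17592\right)} + 3693} = \sqrt{\frac{1}{44081 + 13135 \left(-1016\right)} + 3693} = \sqrt{\frac{1}{44081 - 13345160} + 3693} = \sqrt{\frac{1}{-13301079} + 3693} = \sqrt{- \frac{1}{13301079} + 3693} = \sqrt{\frac{49120884746}{13301079}} = \frac{\sqrt{653360768556440934}}{13301079}$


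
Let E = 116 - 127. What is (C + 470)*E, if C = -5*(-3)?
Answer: -5335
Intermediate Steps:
C = 15
E = -11
(C + 470)*E = (15 + 470)*(-11) = 485*(-11) = -5335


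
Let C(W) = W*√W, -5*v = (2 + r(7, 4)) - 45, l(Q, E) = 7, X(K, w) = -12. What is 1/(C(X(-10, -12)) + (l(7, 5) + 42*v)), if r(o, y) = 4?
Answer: 8365/2842129 + 600*I*√3/2842129 ≈ 0.0029432 + 0.00036565*I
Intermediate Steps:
v = 39/5 (v = -((2 + 4) - 45)/5 = -(6 - 45)/5 = -⅕*(-39) = 39/5 ≈ 7.8000)
C(W) = W^(3/2)
1/(C(X(-10, -12)) + (l(7, 5) + 42*v)) = 1/((-12)^(3/2) + (7 + 42*(39/5))) = 1/(-24*I*√3 + (7 + 1638/5)) = 1/(-24*I*√3 + 1673/5) = 1/(1673/5 - 24*I*√3)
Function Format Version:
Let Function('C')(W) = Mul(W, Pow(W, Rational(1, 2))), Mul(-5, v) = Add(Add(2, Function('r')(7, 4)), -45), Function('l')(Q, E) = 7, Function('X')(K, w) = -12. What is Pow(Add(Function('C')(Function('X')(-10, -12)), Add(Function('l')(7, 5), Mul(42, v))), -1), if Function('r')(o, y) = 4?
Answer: Add(Rational(8365, 2842129), Mul(Rational(600, 2842129), I, Pow(3, Rational(1, 2)))) ≈ Add(0.0029432, Mul(0.00036565, I))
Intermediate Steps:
v = Rational(39, 5) (v = Mul(Rational(-1, 5), Add(Add(2, 4), -45)) = Mul(Rational(-1, 5), Add(6, -45)) = Mul(Rational(-1, 5), -39) = Rational(39, 5) ≈ 7.8000)
Function('C')(W) = Pow(W, Rational(3, 2))
Pow(Add(Function('C')(Function('X')(-10, -12)), Add(Function('l')(7, 5), Mul(42, v))), -1) = Pow(Add(Pow(-12, Rational(3, 2)), Add(7, Mul(42, Rational(39, 5)))), -1) = Pow(Add(Mul(-24, I, Pow(3, Rational(1, 2))), Add(7, Rational(1638, 5))), -1) = Pow(Add(Mul(-24, I, Pow(3, Rational(1, 2))), Rational(1673, 5)), -1) = Pow(Add(Rational(1673, 5), Mul(-24, I, Pow(3, Rational(1, 2)))), -1)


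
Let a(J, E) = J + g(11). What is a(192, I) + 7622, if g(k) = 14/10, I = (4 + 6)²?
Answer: 39077/5 ≈ 7815.4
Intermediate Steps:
I = 100 (I = 10² = 100)
g(k) = 7/5 (g(k) = 14*(⅒) = 7/5)
a(J, E) = 7/5 + J (a(J, E) = J + 7/5 = 7/5 + J)
a(192, I) + 7622 = (7/5 + 192) + 7622 = 967/5 + 7622 = 39077/5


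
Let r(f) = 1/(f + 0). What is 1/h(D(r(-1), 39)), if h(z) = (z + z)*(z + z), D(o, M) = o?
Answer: ¼ ≈ 0.25000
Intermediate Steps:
r(f) = 1/f
h(z) = 4*z² (h(z) = (2*z)*(2*z) = 4*z²)
1/h(D(r(-1), 39)) = 1/(4*(1/(-1))²) = 1/(4*(-1)²) = 1/(4*1) = 1/4 = ¼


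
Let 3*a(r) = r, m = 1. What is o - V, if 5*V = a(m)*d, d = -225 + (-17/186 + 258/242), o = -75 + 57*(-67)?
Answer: -1309533547/337590 ≈ -3879.1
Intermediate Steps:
a(r) = r/3
o = -3894 (o = -75 - 3819 = -3894)
d = -5041913/22506 (d = -225 + (-17*1/186 + 258*(1/242)) = -225 + (-17/186 + 129/121) = -225 + 21937/22506 = -5041913/22506 ≈ -224.03)
V = -5041913/337590 (V = (((⅓)*1)*(-5041913/22506))/5 = ((⅓)*(-5041913/22506))/5 = (⅕)*(-5041913/67518) = -5041913/337590 ≈ -14.935)
o - V = -3894 - 1*(-5041913/337590) = -3894 + 5041913/337590 = -1309533547/337590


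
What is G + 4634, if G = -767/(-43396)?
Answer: 201097831/43396 ≈ 4634.0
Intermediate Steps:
G = 767/43396 (G = -767*(-1/43396) = 767/43396 ≈ 0.017674)
G + 4634 = 767/43396 + 4634 = 201097831/43396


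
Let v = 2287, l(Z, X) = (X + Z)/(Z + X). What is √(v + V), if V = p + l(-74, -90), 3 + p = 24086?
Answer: √26371 ≈ 162.39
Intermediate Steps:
l(Z, X) = 1 (l(Z, X) = (X + Z)/(X + Z) = 1)
p = 24083 (p = -3 + 24086 = 24083)
V = 24084 (V = 24083 + 1 = 24084)
√(v + V) = √(2287 + 24084) = √26371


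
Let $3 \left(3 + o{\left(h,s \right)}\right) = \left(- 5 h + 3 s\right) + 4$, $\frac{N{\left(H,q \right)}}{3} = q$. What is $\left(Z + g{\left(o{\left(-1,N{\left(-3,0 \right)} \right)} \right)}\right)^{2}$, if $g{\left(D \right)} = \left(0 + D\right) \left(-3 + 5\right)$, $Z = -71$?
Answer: $5041$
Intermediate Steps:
$N{\left(H,q \right)} = 3 q$
$o{\left(h,s \right)} = - \frac{5}{3} + s - \frac{5 h}{3}$ ($o{\left(h,s \right)} = -3 + \frac{\left(- 5 h + 3 s\right) + 4}{3} = -3 + \frac{4 - 5 h + 3 s}{3} = -3 + \left(\frac{4}{3} + s - \frac{5 h}{3}\right) = - \frac{5}{3} + s - \frac{5 h}{3}$)
$g{\left(D \right)} = 2 D$ ($g{\left(D \right)} = D 2 = 2 D$)
$\left(Z + g{\left(o{\left(-1,N{\left(-3,0 \right)} \right)} \right)}\right)^{2} = \left(-71 + 2 \left(- \frac{5}{3} + 3 \cdot 0 - - \frac{5}{3}\right)\right)^{2} = \left(-71 + 2 \left(- \frac{5}{3} + 0 + \frac{5}{3}\right)\right)^{2} = \left(-71 + 2 \cdot 0\right)^{2} = \left(-71 + 0\right)^{2} = \left(-71\right)^{2} = 5041$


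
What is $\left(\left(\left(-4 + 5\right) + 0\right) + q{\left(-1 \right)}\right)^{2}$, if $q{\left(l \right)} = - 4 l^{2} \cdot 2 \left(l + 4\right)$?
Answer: $529$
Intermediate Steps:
$q{\left(l \right)} = - 8 l^{2} \left(4 + l\right)$
$\left(\left(\left(-4 + 5\right) + 0\right) + q{\left(-1 \right)}\right)^{2} = \left(\left(\left(-4 + 5\right) + 0\right) + 8 \left(-1\right)^{2} \left(-4 - -1\right)\right)^{2} = \left(\left(1 + 0\right) + 8 \cdot 1 \left(-4 + 1\right)\right)^{2} = \left(1 + 8 \cdot 1 \left(-3\right)\right)^{2} = \left(1 - 24\right)^{2} = \left(-23\right)^{2} = 529$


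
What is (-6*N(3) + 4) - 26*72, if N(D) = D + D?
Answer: -1904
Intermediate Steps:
N(D) = 2*D
(-6*N(3) + 4) - 26*72 = (-12*3 + 4) - 26*72 = (-6*6 + 4) - 1872 = (-36 + 4) - 1872 = -32 - 1872 = -1904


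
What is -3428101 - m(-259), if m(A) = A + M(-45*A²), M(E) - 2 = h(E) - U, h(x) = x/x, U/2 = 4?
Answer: -3427837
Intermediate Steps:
U = 8 (U = 2*4 = 8)
h(x) = 1
M(E) = -5 (M(E) = 2 + (1 - 1*8) = 2 + (1 - 8) = 2 - 7 = -5)
m(A) = -5 + A (m(A) = A - 5 = -5 + A)
-3428101 - m(-259) = -3428101 - (-5 - 259) = -3428101 - 1*(-264) = -3428101 + 264 = -3427837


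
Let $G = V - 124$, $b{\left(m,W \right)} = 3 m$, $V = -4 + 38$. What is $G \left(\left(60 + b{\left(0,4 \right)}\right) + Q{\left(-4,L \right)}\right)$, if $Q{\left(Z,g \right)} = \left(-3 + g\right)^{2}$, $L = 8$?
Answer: $-7650$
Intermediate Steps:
$V = 34$
$G = -90$ ($G = 34 - 124 = -90$)
$G \left(\left(60 + b{\left(0,4 \right)}\right) + Q{\left(-4,L \right)}\right) = - 90 \left(\left(60 + 3 \cdot 0\right) + \left(-3 + 8\right)^{2}\right) = - 90 \left(\left(60 + 0\right) + 5^{2}\right) = - 90 \left(60 + 25\right) = \left(-90\right) 85 = -7650$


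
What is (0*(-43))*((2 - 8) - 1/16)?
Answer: 0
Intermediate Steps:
(0*(-43))*((2 - 8) - 1/16) = 0*(-6 - 1/16) = 0*(-97/16) = 0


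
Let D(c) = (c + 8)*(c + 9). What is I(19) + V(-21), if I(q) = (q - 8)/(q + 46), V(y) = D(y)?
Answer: 10151/65 ≈ 156.17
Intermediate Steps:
D(c) = (8 + c)*(9 + c)
V(y) = 72 + y**2 + 17*y
I(q) = (-8 + q)/(46 + q)
I(19) + V(-21) = (-8 + 19)/(46 + 19) + (72 + (-21)**2 + 17*(-21)) = 11/65 + (72 + 441 - 357) = (1/65)*11 + 156 = 11/65 + 156 = 10151/65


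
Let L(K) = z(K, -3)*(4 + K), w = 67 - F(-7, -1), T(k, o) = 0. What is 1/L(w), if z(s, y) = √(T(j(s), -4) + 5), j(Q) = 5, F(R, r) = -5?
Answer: √5/380 ≈ 0.0058844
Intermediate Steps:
w = 72 (w = 67 - 1*(-5) = 67 + 5 = 72)
z(s, y) = √5 (z(s, y) = √(0 + 5) = √5)
L(K) = √5*(4 + K)
1/L(w) = 1/(√5*(4 + 72)) = 1/(√5*76) = 1/(76*√5) = √5/380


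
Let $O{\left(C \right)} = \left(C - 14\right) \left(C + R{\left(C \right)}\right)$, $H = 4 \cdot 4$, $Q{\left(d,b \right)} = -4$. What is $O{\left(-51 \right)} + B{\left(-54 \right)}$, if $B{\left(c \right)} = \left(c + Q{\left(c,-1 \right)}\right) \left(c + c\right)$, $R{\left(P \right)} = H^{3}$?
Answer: $-256661$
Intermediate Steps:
$H = 16$
$R{\left(P \right)} = 4096$ ($R{\left(P \right)} = 16^{3} = 4096$)
$O{\left(C \right)} = \left(-14 + C\right) \left(4096 + C\right)$ ($O{\left(C \right)} = \left(C - 14\right) \left(C + 4096\right) = \left(-14 + C\right) \left(4096 + C\right)$)
$B{\left(c \right)} = 2 c \left(-4 + c\right)$ ($B{\left(c \right)} = \left(c - 4\right) \left(c + c\right) = \left(-4 + c\right) 2 c = 2 c \left(-4 + c\right)$)
$O{\left(-51 \right)} + B{\left(-54 \right)} = \left(-57344 + \left(-51\right)^{2} + 4082 \left(-51\right)\right) + 2 \left(-54\right) \left(-4 - 54\right) = \left(-57344 + 2601 - 208182\right) + 2 \left(-54\right) \left(-58\right) = -262925 + 6264 = -256661$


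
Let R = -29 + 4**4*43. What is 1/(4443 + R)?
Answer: 1/15422 ≈ 6.4842e-5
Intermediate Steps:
R = 10979 (R = -29 + 256*43 = -29 + 11008 = 10979)
1/(4443 + R) = 1/(4443 + 10979) = 1/15422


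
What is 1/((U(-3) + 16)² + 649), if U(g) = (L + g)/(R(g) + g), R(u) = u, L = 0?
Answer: 4/3685 ≈ 0.0010855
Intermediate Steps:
U(g) = ½ (U(g) = (0 + g)/(g + g) = g/((2*g)) = g*(1/(2*g)) = ½)
1/((U(-3) + 16)² + 649) = 1/((½ + 16)² + 649) = 1/((33/2)² + 649) = 1/(1089/4 + 649) = 1/(3685/4) = 4/3685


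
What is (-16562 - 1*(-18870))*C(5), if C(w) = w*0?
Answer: 0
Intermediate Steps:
C(w) = 0
(-16562 - 1*(-18870))*C(5) = (-16562 - 1*(-18870))*0 = (-16562 + 18870)*0 = 2308*0 = 0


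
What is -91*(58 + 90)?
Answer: -13468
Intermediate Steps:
-91*(58 + 90) = -91*148 = -13468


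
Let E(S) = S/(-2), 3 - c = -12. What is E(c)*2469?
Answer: -37035/2 ≈ -18518.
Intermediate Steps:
c = 15 (c = 3 - 1*(-12) = 3 + 12 = 15)
E(S) = -S/2 (E(S) = S*(-½) = -S/2)
E(c)*2469 = -½*15*2469 = -15/2*2469 = -37035/2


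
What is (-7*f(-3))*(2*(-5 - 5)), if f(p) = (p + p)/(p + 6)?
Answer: -280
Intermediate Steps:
f(p) = 2*p/(6 + p) (f(p) = (2*p)/(6 + p) = 2*p/(6 + p))
(-7*f(-3))*(2*(-5 - 5)) = (-14*(-3)/(6 - 3))*(2*(-5 - 5)) = (-14*(-3)/3)*(2*(-10)) = -14*(-3)/3*(-20) = -7*(-2)*(-20) = 14*(-20) = -280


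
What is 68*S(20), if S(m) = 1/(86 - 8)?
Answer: 34/39 ≈ 0.87179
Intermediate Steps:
S(m) = 1/78
68*S(20) = 68*(1/78) = 34/39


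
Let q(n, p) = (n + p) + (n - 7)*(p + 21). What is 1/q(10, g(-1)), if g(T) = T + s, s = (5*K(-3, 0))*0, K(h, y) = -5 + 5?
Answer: 1/69 ≈ 0.014493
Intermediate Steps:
K(h, y) = 0
s = 0 (s = (5*0)*0 = 0*0 = 0)
g(T) = T (g(T) = T + 0 = T)
q(n, p) = n + p + (-7 + n)*(21 + p) (q(n, p) = (n + p) + (-7 + n)*(21 + p) = n + p + (-7 + n)*(21 + p))
1/q(10, g(-1)) = 1/(-147 - 6*(-1) + 22*10 + 10*(-1)) = 1/(-147 + 6 + 220 - 10) = 1/69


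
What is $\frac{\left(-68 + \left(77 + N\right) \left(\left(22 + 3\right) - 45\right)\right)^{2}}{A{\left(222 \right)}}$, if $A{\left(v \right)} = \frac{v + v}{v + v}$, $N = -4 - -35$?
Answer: $4963984$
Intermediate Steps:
$N = 31$ ($N = -4 + 35 = 31$)
$A{\left(v \right)} = 1$ ($A{\left(v \right)} = \frac{2 v}{2 v} = 2 v \frac{1}{2 v} = 1$)
$\frac{\left(-68 + \left(77 + N\right) \left(\left(22 + 3\right) - 45\right)\right)^{2}}{A{\left(222 \right)}} = \frac{\left(-68 + \left(77 + 31\right) \left(\left(22 + 3\right) - 45\right)\right)^{2}}{1} = \left(-68 + 108 \left(25 - 45\right)\right)^{2} \cdot 1 = \left(-68 + 108 \left(-20\right)\right)^{2} \cdot 1 = \left(-68 - 2160\right)^{2} \cdot 1 = \left(-2228\right)^{2} \cdot 1 = 4963984 \cdot 1 = 4963984$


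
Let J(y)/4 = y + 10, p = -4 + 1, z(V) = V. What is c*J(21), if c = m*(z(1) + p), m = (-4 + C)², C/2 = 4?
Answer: -3968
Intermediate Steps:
C = 8 (C = 2*4 = 8)
m = 16 (m = (-4 + 8)² = 4² = 16)
p = -3
c = -32 (c = 16*(1 - 3) = 16*(-2) = -32)
J(y) = 40 + 4*y (J(y) = 4*(y + 10) = 4*(10 + y) = 40 + 4*y)
c*J(21) = -32*(40 + 4*21) = -32*(40 + 84) = -32*124 = -3968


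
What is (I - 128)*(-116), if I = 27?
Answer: 11716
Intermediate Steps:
(I - 128)*(-116) = (27 - 128)*(-116) = -101*(-116) = 11716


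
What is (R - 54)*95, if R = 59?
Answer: 475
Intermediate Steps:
(R - 54)*95 = (59 - 54)*95 = 5*95 = 475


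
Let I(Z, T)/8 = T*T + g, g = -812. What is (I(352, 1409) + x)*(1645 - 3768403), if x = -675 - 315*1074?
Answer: -58523241391386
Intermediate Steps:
x = -338985 (x = -675 - 338310 = -338985)
I(Z, T) = -6496 + 8*T² (I(Z, T) = 8*(T*T - 812) = 8*(T² - 812) = 8*(-812 + T²) = -6496 + 8*T²)
(I(352, 1409) + x)*(1645 - 3768403) = ((-6496 + 8*1409²) - 338985)*(1645 - 3768403) = ((-6496 + 8*1985281) - 338985)*(-3766758) = ((-6496 + 15882248) - 338985)*(-3766758) = (15875752 - 338985)*(-3766758) = 15536767*(-3766758) = -58523241391386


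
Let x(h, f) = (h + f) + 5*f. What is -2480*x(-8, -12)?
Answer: 198400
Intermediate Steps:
x(h, f) = h + 6*f (x(h, f) = (f + h) + 5*f = h + 6*f)
-2480*x(-8, -12) = -2480*(-8 + 6*(-12)) = -2480*(-8 - 72) = -2480*(-80) = 198400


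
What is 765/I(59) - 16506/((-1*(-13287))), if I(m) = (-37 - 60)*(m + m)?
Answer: -66364077/50694334 ≈ -1.3091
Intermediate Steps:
I(m) = -194*m
765/I(59) - 16506/((-1*(-13287))) = 765/((-194*59)) - 16506/((-1*(-13287))) = 765/(-11446) - 16506/13287 = 765*(-1/11446) - 16506*1/13287 = -765/11446 - 5502/4429 = -66364077/50694334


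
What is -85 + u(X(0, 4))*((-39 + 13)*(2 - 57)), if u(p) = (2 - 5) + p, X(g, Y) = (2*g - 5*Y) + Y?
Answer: -27255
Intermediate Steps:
X(g, Y) = -4*Y + 2*g (X(g, Y) = (-5*Y + 2*g) + Y = -4*Y + 2*g)
u(p) = -3 + p
-85 + u(X(0, 4))*((-39 + 13)*(2 - 57)) = -85 + (-3 + (-4*4 + 2*0))*((-39 + 13)*(2 - 57)) = -85 + (-3 + (-16 + 0))*(-26*(-55)) = -85 + (-3 - 16)*1430 = -85 - 19*1430 = -85 - 27170 = -27255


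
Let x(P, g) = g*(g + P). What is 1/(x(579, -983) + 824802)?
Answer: 1/1221934 ≈ 8.1838e-7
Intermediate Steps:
x(P, g) = g*(P + g)
1/(x(579, -983) + 824802) = 1/(-983*(579 - 983) + 824802) = 1/(-983*(-404) + 824802) = 1/(397132 + 824802) = 1/1221934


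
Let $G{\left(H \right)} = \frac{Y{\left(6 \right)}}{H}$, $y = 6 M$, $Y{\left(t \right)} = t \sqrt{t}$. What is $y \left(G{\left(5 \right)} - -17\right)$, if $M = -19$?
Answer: $-1938 - \frac{684 \sqrt{6}}{5} \approx -2273.1$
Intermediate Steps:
$Y{\left(t \right)} = t^{\frac{3}{2}}$
$y = -114$ ($y = 6 \left(-19\right) = -114$)
$G{\left(H \right)} = \frac{6 \sqrt{6}}{H}$ ($G{\left(H \right)} = \frac{6^{\frac{3}{2}}}{H} = \frac{6 \sqrt{6}}{H}$)
$y \left(G{\left(5 \right)} - -17\right) = - 114 \left(\frac{6 \sqrt{6}}{5} - -17\right) = - 114 \left(6 \sqrt{6} \cdot \frac{1}{5} + 17\right) = - 114 \left(\frac{6 \sqrt{6}}{5} + 17\right) = - 114 \left(17 + \frac{6 \sqrt{6}}{5}\right) = -1938 - \frac{684 \sqrt{6}}{5}$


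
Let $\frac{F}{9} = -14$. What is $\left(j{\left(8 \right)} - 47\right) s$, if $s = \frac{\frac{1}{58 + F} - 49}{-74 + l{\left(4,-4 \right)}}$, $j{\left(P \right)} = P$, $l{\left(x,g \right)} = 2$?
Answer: $- \frac{14443}{544} \approx -26.55$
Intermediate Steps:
$F = -126$ ($F = 9 \left(-14\right) = -126$)
$s = \frac{1111}{1632}$ ($s = \frac{\frac{1}{58 - 126} - 49}{-74 + 2} = \frac{\frac{1}{-68} - 49}{-72} = \left(- \frac{1}{68} - 49\right) \left(- \frac{1}{72}\right) = \left(- \frac{3333}{68}\right) \left(- \frac{1}{72}\right) = \frac{1111}{1632} \approx 0.68076$)
$\left(j{\left(8 \right)} - 47\right) s = \left(8 - 47\right) \frac{1111}{1632} = \left(-39\right) \frac{1111}{1632} = - \frac{14443}{544}$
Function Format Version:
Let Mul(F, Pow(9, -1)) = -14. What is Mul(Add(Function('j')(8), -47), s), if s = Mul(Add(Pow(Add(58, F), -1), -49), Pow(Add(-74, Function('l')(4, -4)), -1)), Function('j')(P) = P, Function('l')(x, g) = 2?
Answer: Rational(-14443, 544) ≈ -26.550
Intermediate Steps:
F = -126 (F = Mul(9, -14) = -126)
s = Rational(1111, 1632) (s = Mul(Add(Pow(Add(58, -126), -1), -49), Pow(Add(-74, 2), -1)) = Mul(Add(Pow(-68, -1), -49), Pow(-72, -1)) = Mul(Add(Rational(-1, 68), -49), Rational(-1, 72)) = Mul(Rational(-3333, 68), Rational(-1, 72)) = Rational(1111, 1632) ≈ 0.68076)
Mul(Add(Function('j')(8), -47), s) = Mul(Add(8, -47), Rational(1111, 1632)) = Mul(-39, Rational(1111, 1632)) = Rational(-14443, 544)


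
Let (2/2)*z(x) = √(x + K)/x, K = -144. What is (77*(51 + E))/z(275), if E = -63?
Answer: -254100*√131/131 ≈ -22201.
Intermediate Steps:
z(x) = √(-144 + x)/x (z(x) = √(x - 144)/x = √(-144 + x)/x)
(77*(51 + E))/z(275) = (77*(51 - 63))/((√(-144 + 275)/275)) = (77*(-12))/((√131/275)) = -254100*√131/131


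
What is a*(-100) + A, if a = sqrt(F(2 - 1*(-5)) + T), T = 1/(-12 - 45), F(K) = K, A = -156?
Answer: -156 - 100*sqrt(22686)/57 ≈ -420.24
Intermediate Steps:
T = -1/57 (T = 1/(-57) = -1/57 ≈ -0.017544)
a = sqrt(22686)/57 (a = sqrt((2 - 1*(-5)) - 1/57) = sqrt((2 + 5) - 1/57) = sqrt(7 - 1/57) = sqrt(398/57) = sqrt(22686)/57 ≈ 2.6424)
a*(-100) + A = (sqrt(22686)/57)*(-100) - 156 = -100*sqrt(22686)/57 - 156 = -156 - 100*sqrt(22686)/57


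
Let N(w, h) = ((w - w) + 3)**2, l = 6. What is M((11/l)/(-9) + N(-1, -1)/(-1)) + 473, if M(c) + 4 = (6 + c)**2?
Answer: 1397533/2916 ≈ 479.26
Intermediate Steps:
N(w, h) = 9 (N(w, h) = (0 + 3)**2 = 3**2 = 9)
M(c) = -4 + (6 + c)**2
M((11/l)/(-9) + N(-1, -1)/(-1)) + 473 = (-4 + (6 + ((11/6)/(-9) + 9/(-1)))**2) + 473 = (-4 + (6 + ((11*(1/6))*(-1/9) + 9*(-1)))**2) + 473 = (-4 + (6 + ((11/6)*(-1/9) - 9))**2) + 473 = (-4 + (6 + (-11/54 - 9))**2) + 473 = (-4 + (6 - 497/54)**2) + 473 = (-4 + (-173/54)**2) + 473 = (-4 + 29929/2916) + 473 = 18265/2916 + 473 = 1397533/2916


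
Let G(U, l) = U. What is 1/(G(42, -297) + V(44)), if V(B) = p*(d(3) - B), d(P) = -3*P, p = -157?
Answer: 1/8363 ≈ 0.00011957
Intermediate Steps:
V(B) = 1413 + 157*B (V(B) = -157*(-3*3 - B) = -157*(-9 - B) = 1413 + 157*B)
1/(G(42, -297) + V(44)) = 1/(42 + (1413 + 157*44)) = 1/(42 + (1413 + 6908)) = 1/(42 + 8321) = 1/8363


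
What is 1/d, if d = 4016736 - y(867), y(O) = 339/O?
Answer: 289/1160836591 ≈ 2.4896e-7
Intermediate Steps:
d = 1160836591/289 (d = 4016736 - 339/867 = 4016736 - 1*113/289 = 4016736 - 113/289 = 1160836591/289 ≈ 4.0167e+6)
1/d = 1/(1160836591/289) = 289/1160836591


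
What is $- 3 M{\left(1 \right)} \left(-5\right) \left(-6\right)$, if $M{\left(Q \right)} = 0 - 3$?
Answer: $270$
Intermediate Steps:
$M{\left(Q \right)} = -3$
$- 3 M{\left(1 \right)} \left(-5\right) \left(-6\right) = - 3 \left(\left(-3\right) \left(-5\right)\right) \left(-6\right) = \left(-3\right) 15 \left(-6\right) = \left(-45\right) \left(-6\right) = 270$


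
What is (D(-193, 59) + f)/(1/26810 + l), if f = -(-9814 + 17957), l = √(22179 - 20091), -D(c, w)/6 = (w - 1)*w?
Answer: 768776750/1500804496799 - 123665428005000*√58/1500804496799 ≈ -627.54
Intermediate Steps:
D(c, w) = -6*w*(-1 + w) (D(c, w) = -6*(w - 1)*w = -6*(-1 + w)*w = -6*w*(-1 + w))
l = 6*√58 (l = √2088 = 6*√58 ≈ 45.695)
f = -8143 (f = -1*8143 = -8143)
(D(-193, 59) + f)/(1/26810 + l) = (6*59*(1 - 1*59) - 8143)/(1/26810 + 6*√58) = (6*59*(1 - 59) - 8143)/(1/26810 + 6*√58) = (6*59*(-58) - 8143)/(1/26810 + 6*√58) = (-20532 - 8143)/(1/26810 + 6*√58) = -28675/(1/26810 + 6*√58)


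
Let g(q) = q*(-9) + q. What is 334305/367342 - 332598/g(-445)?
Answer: -30246772179/326934380 ≈ -92.516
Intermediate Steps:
g(q) = -8*q (g(q) = -9*q + q = -8*q)
334305/367342 - 332598/g(-445) = 334305/367342 - 332598/((-8*(-445))) = 334305*(1/367342) - 332598/3560 = 334305/367342 - 332598*1/3560 = 334305/367342 - 166299/1780 = -30246772179/326934380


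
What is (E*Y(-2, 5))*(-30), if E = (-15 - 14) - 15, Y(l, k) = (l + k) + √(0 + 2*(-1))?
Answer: 3960 + 1320*I*√2 ≈ 3960.0 + 1866.8*I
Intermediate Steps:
Y(l, k) = k + l + I*√2 (Y(l, k) = (k + l) + √(0 - 2) = (k + l) + √(-2) = (k + l) + I*√2 = k + l + I*√2)
E = -44 (E = -29 - 15 = -44)
(E*Y(-2, 5))*(-30) = -44*(5 - 2 + I*√2)*(-30) = -44*(3 + I*√2)*(-30) = (-132 - 44*I*√2)*(-30) = 3960 + 1320*I*√2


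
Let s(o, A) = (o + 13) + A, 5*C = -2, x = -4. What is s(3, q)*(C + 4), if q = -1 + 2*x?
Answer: 126/5 ≈ 25.200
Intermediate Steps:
C = -⅖ (C = (⅕)*(-2) = -⅖ ≈ -0.40000)
q = -9 (q = -1 + 2*(-4) = -1 - 8 = -9)
s(o, A) = 13 + A + o (s(o, A) = (13 + o) + A = 13 + A + o)
s(3, q)*(C + 4) = (13 - 9 + 3)*(-⅖ + 4) = 7*(18/5) = 126/5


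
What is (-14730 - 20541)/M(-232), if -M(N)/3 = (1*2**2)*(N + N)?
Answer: -11757/1856 ≈ -6.3346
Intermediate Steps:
M(N) = -24*N (M(N) = -3*1*2**2*(N + N) = -3*1*4*2*N = -12*2*N = -24*N)
(-14730 - 20541)/M(-232) = (-14730 - 20541)/((-24*(-232))) = -35271/5568 = -35271*1/5568 = -11757/1856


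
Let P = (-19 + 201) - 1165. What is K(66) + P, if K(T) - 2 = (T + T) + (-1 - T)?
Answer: -916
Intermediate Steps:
K(T) = 1 + T (K(T) = 2 + ((T + T) + (-1 - T)) = 2 + (2*T + (-1 - T)) = 2 + (-1 + T) = 1 + T)
P = -983 (P = 182 - 1165 = -983)
K(66) + P = (1 + 66) - 983 = 67 - 983 = -916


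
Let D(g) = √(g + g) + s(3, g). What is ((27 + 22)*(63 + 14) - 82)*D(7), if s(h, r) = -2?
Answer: -7382 + 3691*√14 ≈ 6428.5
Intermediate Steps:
D(g) = -2 + √2*√g (D(g) = √(g + g) - 2 = √(2*g) - 2 = √2*√g - 2 = -2 + √2*√g)
((27 + 22)*(63 + 14) - 82)*D(7) = ((27 + 22)*(63 + 14) - 82)*(-2 + √2*√7) = (49*77 - 82)*(-2 + √14) = (3773 - 82)*(-2 + √14) = 3691*(-2 + √14) = -7382 + 3691*√14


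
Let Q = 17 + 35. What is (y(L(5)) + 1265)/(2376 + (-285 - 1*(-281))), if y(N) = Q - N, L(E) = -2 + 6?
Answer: 1313/2372 ≈ 0.55354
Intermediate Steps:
Q = 52
L(E) = 4
y(N) = 52 - N
(y(L(5)) + 1265)/(2376 + (-285 - 1*(-281))) = ((52 - 1*4) + 1265)/(2376 + (-285 - 1*(-281))) = ((52 - 4) + 1265)/(2376 + (-285 + 281)) = (48 + 1265)/(2376 - 4) = 1313/2372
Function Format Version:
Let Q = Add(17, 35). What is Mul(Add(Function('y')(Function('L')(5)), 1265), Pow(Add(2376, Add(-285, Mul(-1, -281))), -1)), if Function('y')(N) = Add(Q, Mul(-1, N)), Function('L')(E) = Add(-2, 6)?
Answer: Rational(1313, 2372) ≈ 0.55354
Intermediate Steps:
Q = 52
Function('L')(E) = 4
Function('y')(N) = Add(52, Mul(-1, N))
Mul(Add(Function('y')(Function('L')(5)), 1265), Pow(Add(2376, Add(-285, Mul(-1, -281))), -1)) = Mul(Add(Add(52, Mul(-1, 4)), 1265), Pow(Add(2376, Add(-285, Mul(-1, -281))), -1)) = Mul(Add(Add(52, -4), 1265), Pow(Add(2376, Add(-285, 281)), -1)) = Mul(Add(48, 1265), Pow(Add(2376, -4), -1)) = Mul(1313, Pow(2372, -1)) = Mul(1313, Rational(1, 2372)) = Rational(1313, 2372)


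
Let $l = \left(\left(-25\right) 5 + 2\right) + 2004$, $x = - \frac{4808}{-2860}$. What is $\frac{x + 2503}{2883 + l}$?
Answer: $\frac{596949}{1135420} \approx 0.52575$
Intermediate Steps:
$x = \frac{1202}{715}$ ($x = \left(-4808\right) \left(- \frac{1}{2860}\right) = \frac{1202}{715} \approx 1.6811$)
$l = 1881$ ($l = \left(-125 + 2\right) + 2004 = -123 + 2004 = 1881$)
$\frac{x + 2503}{2883 + l} = \frac{\frac{1202}{715} + 2503}{2883 + 1881} = \frac{1790847}{715 \cdot 4764} = \frac{1790847}{715} \cdot \frac{1}{4764} = \frac{596949}{1135420}$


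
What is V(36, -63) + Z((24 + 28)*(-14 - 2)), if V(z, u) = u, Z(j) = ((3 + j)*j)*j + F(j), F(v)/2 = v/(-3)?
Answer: -1721559613/3 ≈ -5.7385e+8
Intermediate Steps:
F(v) = -2*v/3 (F(v) = 2*(v/(-3)) = 2*(v*(-1/3)) = 2*(-v/3) = -2*v/3)
Z(j) = -2*j/3 + j**2*(3 + j) (Z(j) = ((3 + j)*j)*j - 2*j/3 = (j*(3 + j))*j - 2*j/3 = j**2*(3 + j) - 2*j/3 = -2*j/3 + j**2*(3 + j))
V(36, -63) + Z((24 + 28)*(-14 - 2)) = -63 + ((24 + 28)*(-14 - 2))*(-2 + 3*((24 + 28)*(-14 - 2))**2 + 9*((24 + 28)*(-14 - 2)))/3 = -63 + (52*(-16))*(-2 + 3*(52*(-16))**2 + 9*(52*(-16)))/3 = -63 + (1/3)*(-832)*(-2 + 3*(-832)**2 + 9*(-832)) = -63 + (1/3)*(-832)*(-2 + 3*692224 - 7488) = -63 + (1/3)*(-832)*(-2 + 2076672 - 7488) = -63 + (1/3)*(-832)*2069182 = -63 - 1721559424/3 = -1721559613/3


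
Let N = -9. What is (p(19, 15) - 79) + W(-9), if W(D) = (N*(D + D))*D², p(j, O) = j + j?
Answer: 13081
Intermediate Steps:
p(j, O) = 2*j
W(D) = -18*D³ (W(D) = (-9*(D + D))*D² = (-18*D)*D² = -18*D³)
(p(19, 15) - 79) + W(-9) = (2*19 - 79) - 18*(-9)³ = (38 - 79) - 18*(-729) = -41 + 13122 = 13081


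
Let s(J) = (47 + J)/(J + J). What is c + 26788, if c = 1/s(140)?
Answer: 5009636/187 ≈ 26790.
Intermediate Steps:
s(J) = (47 + J)/(2*J) (s(J) = (47 + J)/((2*J)) = (47 + J)*(1/(2*J)) = (47 + J)/(2*J))
c = 280/187 (c = 1/((½)*(47 + 140)/140) = 1/((½)*(1/140)*187) = 1/(187/280) = 280/187 ≈ 1.4973)
c + 26788 = 280/187 + 26788 = 5009636/187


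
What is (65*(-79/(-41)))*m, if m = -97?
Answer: -498095/41 ≈ -12149.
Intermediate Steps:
(65*(-79/(-41)))*m = (65*(-79/(-41)))*(-97) = (65*(-79*(-1/41)))*(-97) = (65*(79/41))*(-97) = (5135/41)*(-97) = -498095/41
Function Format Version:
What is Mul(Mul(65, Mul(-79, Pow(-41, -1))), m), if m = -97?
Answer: Rational(-498095, 41) ≈ -12149.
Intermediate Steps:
Mul(Mul(65, Mul(-79, Pow(-41, -1))), m) = Mul(Mul(65, Mul(-79, Pow(-41, -1))), -97) = Mul(Mul(65, Mul(-79, Rational(-1, 41))), -97) = Mul(Mul(65, Rational(79, 41)), -97) = Mul(Rational(5135, 41), -97) = Rational(-498095, 41)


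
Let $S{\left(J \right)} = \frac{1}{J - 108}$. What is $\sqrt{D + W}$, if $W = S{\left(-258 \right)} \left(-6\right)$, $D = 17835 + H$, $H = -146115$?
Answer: $\frac{i \sqrt{477329819}}{61} \approx 358.16 i$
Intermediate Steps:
$S{\left(J \right)} = \frac{1}{-108 + J}$ ($S{\left(J \right)} = \frac{1}{J - 108} = \frac{1}{-108 + J}$)
$D = -128280$ ($D = 17835 - 146115 = -128280$)
$W = \frac{1}{61}$ ($W = \frac{1}{-108 - 258} \left(-6\right) = \frac{1}{-366} \left(-6\right) = \left(- \frac{1}{366}\right) \left(-6\right) = \frac{1}{61} \approx 0.016393$)
$\sqrt{D + W} = \sqrt{-128280 + \frac{1}{61}} = \sqrt{- \frac{7825079}{61}} = \frac{i \sqrt{477329819}}{61}$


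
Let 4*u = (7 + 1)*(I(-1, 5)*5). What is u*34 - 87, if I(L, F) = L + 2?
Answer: 253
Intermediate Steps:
I(L, F) = 2 + L
u = 10 (u = ((7 + 1)*((2 - 1)*5))/4 = (8*(1*5))/4 = (8*5)/4 = (¼)*40 = 10)
u*34 - 87 = 10*34 - 87 = 340 - 87 = 253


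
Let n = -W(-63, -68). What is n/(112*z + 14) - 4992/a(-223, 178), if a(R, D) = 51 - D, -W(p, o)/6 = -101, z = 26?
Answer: 7264815/185801 ≈ 39.100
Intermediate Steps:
W(p, o) = 606 (W(p, o) = -6*(-101) = 606)
n = -606 (n = -1*606 = -606)
n/(112*z + 14) - 4992/a(-223, 178) = -606/(112*26 + 14) - 4992/(51 - 1*178) = -606/(2912 + 14) - 4992/(51 - 178) = -606/2926 - 4992/(-127) = -606*1/2926 - 4992*(-1/127) = -303/1463 + 4992/127 = 7264815/185801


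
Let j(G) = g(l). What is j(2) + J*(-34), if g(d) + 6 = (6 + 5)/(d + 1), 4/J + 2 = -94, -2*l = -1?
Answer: 11/4 ≈ 2.7500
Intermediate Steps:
l = ½ (l = -½*(-1) = ½ ≈ 0.50000)
J = -1/24 (J = 4/(-2 - 94) = 4/(-96) = 4*(-1/96) = -1/24 ≈ -0.041667)
g(d) = -6 + 11/(1 + d) (g(d) = -6 + (6 + 5)/(d + 1) = -6 + 11/(1 + d))
j(G) = 4/3 (j(G) = (5 - 6*½)/(1 + ½) = (5 - 3)/(3/2) = (⅔)*2 = 4/3)
j(2) + J*(-34) = 4/3 - 1/24*(-34) = 4/3 + 17/12 = 11/4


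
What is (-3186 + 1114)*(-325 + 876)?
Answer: -1141672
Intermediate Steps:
(-3186 + 1114)*(-325 + 876) = -2072*551 = -1141672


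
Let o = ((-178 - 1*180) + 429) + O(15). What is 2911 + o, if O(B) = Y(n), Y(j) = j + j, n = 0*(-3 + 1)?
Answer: 2982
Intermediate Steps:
n = 0 (n = 0*(-2) = 0)
Y(j) = 2*j
O(B) = 0 (O(B) = 2*0 = 0)
o = 71 (o = ((-178 - 1*180) + 429) + 0 = ((-178 - 180) + 429) + 0 = (-358 + 429) + 0 = 71 + 0 = 71)
2911 + o = 2911 + 71 = 2982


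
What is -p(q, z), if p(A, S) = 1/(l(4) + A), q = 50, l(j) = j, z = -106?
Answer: -1/54 ≈ -0.018519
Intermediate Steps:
p(A, S) = 1/(4 + A)
-p(q, z) = -1/(4 + 50) = -1/54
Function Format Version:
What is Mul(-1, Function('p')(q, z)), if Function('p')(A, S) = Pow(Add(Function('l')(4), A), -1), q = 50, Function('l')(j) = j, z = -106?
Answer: Rational(-1, 54) ≈ -0.018519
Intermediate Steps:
Function('p')(A, S) = Pow(Add(4, A), -1)
Mul(-1, Function('p')(q, z)) = Mul(-1, Pow(Add(4, 50), -1)) = Mul(-1, Pow(54, -1)) = Mul(-1, Rational(1, 54)) = Rational(-1, 54)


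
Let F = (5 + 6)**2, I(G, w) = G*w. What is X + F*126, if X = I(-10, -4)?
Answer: 15286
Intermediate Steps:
X = 40 (X = -10*(-4) = 40)
F = 121 (F = 11**2 = 121)
X + F*126 = 40 + 121*126 = 40 + 15246 = 15286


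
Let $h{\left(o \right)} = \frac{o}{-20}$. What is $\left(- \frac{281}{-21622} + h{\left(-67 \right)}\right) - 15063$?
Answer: $- \frac{3256194713}{216220} \approx -15060.0$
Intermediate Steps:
$h{\left(o \right)} = - \frac{o}{20}$ ($h{\left(o \right)} = o \left(- \frac{1}{20}\right) = - \frac{o}{20}$)
$\left(- \frac{281}{-21622} + h{\left(-67 \right)}\right) - 15063 = \left(- \frac{281}{-21622} - - \frac{67}{20}\right) - 15063 = \left(\left(-281\right) \left(- \frac{1}{21622}\right) + \frac{67}{20}\right) - 15063 = \left(\frac{281}{21622} + \frac{67}{20}\right) - 15063 = \frac{727147}{216220} - 15063 = - \frac{3256194713}{216220}$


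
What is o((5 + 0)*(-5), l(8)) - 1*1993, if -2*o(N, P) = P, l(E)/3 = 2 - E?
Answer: -1984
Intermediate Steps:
l(E) = 6 - 3*E (l(E) = 3*(2 - E) = 6 - 3*E)
o(N, P) = -P/2
o((5 + 0)*(-5), l(8)) - 1*1993 = -(6 - 3*8)/2 - 1*1993 = -(6 - 24)/2 - 1993 = -½*(-18) - 1993 = 9 - 1993 = -1984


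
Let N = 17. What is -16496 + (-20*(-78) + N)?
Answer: -14919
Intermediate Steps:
-16496 + (-20*(-78) + N) = -16496 + (-20*(-78) + 17) = -16496 + (1560 + 17) = -16496 + 1577 = -14919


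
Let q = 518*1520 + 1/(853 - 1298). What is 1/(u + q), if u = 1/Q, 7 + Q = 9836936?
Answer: 4377433405/3446615955924316 ≈ 1.2701e-6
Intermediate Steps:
q = 350375199/445 (q = 787360 + 1/(-445) = 787360 - 1/445 = 350375199/445 ≈ 7.8736e+5)
Q = 9836929 (Q = -7 + 9836936 = 9836929)
u = 1/9836929 ≈ 1.0166e-7
1/(u + q) = 1/(1/9836929 + 350375199/445) = 1/(3446615955924316/4377433405) = 4377433405/3446615955924316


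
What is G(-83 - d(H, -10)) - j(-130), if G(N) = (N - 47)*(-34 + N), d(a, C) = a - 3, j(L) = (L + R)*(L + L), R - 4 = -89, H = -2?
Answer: -41900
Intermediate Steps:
R = -85 (R = 4 - 89 = -85)
j(L) = 2*L*(-85 + L) (j(L) = (L - 85)*(L + L) = (-85 + L)*(2*L) = 2*L*(-85 + L))
d(a, C) = -3 + a
G(N) = (-47 + N)*(-34 + N)
G(-83 - d(H, -10)) - j(-130) = (1598 + (-83 - (-3 - 2))² - 81*(-83 - (-3 - 2))) - 2*(-130)*(-85 - 130) = (1598 + (-83 - 1*(-5))² - 81*(-83 - 1*(-5))) - 2*(-130)*(-215) = (1598 + (-83 + 5)² - 81*(-83 + 5)) - 1*55900 = (1598 + (-78)² - 81*(-78)) - 55900 = (1598 + 6084 + 6318) - 55900 = 14000 - 55900 = -41900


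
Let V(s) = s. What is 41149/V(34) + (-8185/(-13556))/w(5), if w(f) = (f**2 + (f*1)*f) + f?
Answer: 3068014971/2534972 ≈ 1210.3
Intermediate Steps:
w(f) = f + 2*f**2 (w(f) = (f**2 + f*f) + f = (f**2 + f**2) + f = 2*f**2 + f = f + 2*f**2)
41149/V(34) + (-8185/(-13556))/w(5) = 41149/34 + (-8185/(-13556))/((5*(1 + 2*5))) = 41149*(1/34) + (-8185*(-1/13556))/((5*(1 + 10))) = 41149/34 + 8185/(13556*((5*11))) = 41149/34 + (8185/13556)/55 = 41149/34 + (8185/13556)*(1/55) = 41149/34 + 1637/149116 = 3068014971/2534972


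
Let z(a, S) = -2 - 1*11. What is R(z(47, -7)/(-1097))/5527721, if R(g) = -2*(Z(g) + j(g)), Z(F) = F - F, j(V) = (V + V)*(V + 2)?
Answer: -114764/6652109200889 ≈ -1.7252e-8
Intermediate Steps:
j(V) = 2*V*(2 + V) (j(V) = (2*V)*(2 + V) = 2*V*(2 + V))
z(a, S) = -13 (z(a, S) = -2 - 11 = -13)
Z(F) = 0
R(g) = -4*g*(2 + g) (R(g) = -2*(0 + 2*g*(2 + g)) = -4*g*(2 + g))
R(z(47, -7)/(-1097))/5527721 = -4*(-13/(-1097))*(2 - 13/(-1097))/5527721 = -4*(-13*(-1/1097))*(2 - 13*(-1/1097))*(1/5527721) = -4*13/1097*(2 + 13/1097)*(1/5527721) = -4*13/1097*2207/1097*(1/5527721) = -114764/1203409*1/5527721 = -114764/6652109200889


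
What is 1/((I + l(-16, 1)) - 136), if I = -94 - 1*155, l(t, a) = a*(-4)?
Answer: -1/389 ≈ -0.0025707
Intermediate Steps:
l(t, a) = -4*a
I = -249 (I = -94 - 155 = -249)
1/((I + l(-16, 1)) - 136) = 1/((-249 - 4*1) - 136) = 1/((-249 - 4) - 136) = 1/(-253 - 136) = 1/(-389) = -1/389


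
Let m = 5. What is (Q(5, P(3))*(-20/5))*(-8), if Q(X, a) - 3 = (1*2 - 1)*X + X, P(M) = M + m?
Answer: 416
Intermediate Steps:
P(M) = 5 + M (P(M) = M + 5 = 5 + M)
Q(X, a) = 3 + 2*X (Q(X, a) = 3 + ((1*2 - 1)*X + X) = 3 + ((2 - 1)*X + X) = 3 + (1*X + X) = 3 + (X + X) = 3 + 2*X)
(Q(5, P(3))*(-20/5))*(-8) = ((3 + 2*5)*(-20/5))*(-8) = ((3 + 10)*(-20*⅕))*(-8) = (13*(-4))*(-8) = -52*(-8) = 416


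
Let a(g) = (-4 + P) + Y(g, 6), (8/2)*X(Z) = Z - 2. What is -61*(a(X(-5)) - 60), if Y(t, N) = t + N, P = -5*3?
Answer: 18239/4 ≈ 4559.8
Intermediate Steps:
P = -15
Y(t, N) = N + t
X(Z) = -1/2 + Z/4 (X(Z) = (Z - 2)/4 = (-2 + Z)/4 = -1/2 + Z/4)
a(g) = -13 + g (a(g) = (-4 - 15) + (6 + g) = -19 + (6 + g) = -13 + g)
-61*(a(X(-5)) - 60) = -61*((-13 + (-1/2 + (1/4)*(-5))) - 60) = -61*((-13 + (-1/2 - 5/4)) - 60) = -61*((-13 - 7/4) - 60) = -61*(-59/4 - 60) = -61*(-299/4) = 18239/4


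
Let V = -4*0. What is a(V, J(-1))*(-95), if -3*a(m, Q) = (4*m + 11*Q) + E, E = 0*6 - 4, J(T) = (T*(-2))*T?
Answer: -2470/3 ≈ -823.33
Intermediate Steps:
J(T) = -2*T**2 (J(T) = (-2*T)*T = -2*T**2)
V = 0
E = -4 (E = 0 - 4 = -4)
a(m, Q) = 4/3 - 11*Q/3 - 4*m/3 (a(m, Q) = -((4*m + 11*Q) - 4)/3 = -(-4 + 4*m + 11*Q)/3 = 4/3 - 11*Q/3 - 4*m/3)
a(V, J(-1))*(-95) = (4/3 - (-22)*(-1)**2/3 - 4/3*0)*(-95) = (4/3 - (-22)/3 + 0)*(-95) = (4/3 - 11/3*(-2) + 0)*(-95) = (4/3 + 22/3 + 0)*(-95) = (26/3)*(-95) = -2470/3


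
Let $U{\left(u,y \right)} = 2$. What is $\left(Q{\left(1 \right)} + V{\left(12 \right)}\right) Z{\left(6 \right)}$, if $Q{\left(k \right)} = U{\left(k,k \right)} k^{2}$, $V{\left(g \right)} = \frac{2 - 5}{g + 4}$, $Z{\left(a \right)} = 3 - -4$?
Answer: $\frac{203}{16} \approx 12.688$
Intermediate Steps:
$Z{\left(a \right)} = 7$ ($Z{\left(a \right)} = 3 + 4 = 7$)
$V{\left(g \right)} = - \frac{3}{4 + g}$
$Q{\left(k \right)} = 2 k^{2}$
$\left(Q{\left(1 \right)} + V{\left(12 \right)}\right) Z{\left(6 \right)} = \left(2 \cdot 1^{2} - \frac{3}{4 + 12}\right) 7 = \left(2 \cdot 1 - \frac{3}{16}\right) 7 = \left(2 - \frac{3}{16}\right) 7 = \frac{29}{16} \cdot 7 = \frac{203}{16}$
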